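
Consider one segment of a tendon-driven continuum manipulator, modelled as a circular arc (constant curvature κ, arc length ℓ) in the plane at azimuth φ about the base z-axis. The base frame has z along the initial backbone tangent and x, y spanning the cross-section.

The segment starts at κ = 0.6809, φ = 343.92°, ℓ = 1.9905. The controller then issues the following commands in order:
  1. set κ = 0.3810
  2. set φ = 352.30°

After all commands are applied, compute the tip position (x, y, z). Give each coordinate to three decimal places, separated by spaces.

initial: κ=0.6809, φ=343.92°, ℓ=1.9905
cmd 1: set κ=0.3810 → (κ,φ,ℓ)=(0.3810,343.92°,1.9905) → tip=(0.6911,-0.1992,1.8051)
cmd 2: set φ=352.30° → (κ,φ,ℓ)=(0.3810,352.30°,1.9905) → tip=(0.7128,-0.0964,1.8051)

0.713 -0.096 1.805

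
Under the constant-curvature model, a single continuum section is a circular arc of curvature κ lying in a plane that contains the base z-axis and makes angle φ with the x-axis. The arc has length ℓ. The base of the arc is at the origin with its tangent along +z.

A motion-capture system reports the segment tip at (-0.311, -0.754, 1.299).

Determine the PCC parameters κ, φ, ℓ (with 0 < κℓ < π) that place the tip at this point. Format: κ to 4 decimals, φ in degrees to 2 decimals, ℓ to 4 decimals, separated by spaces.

0.6934 247.59 1.6172

ρ = √(x²+y²) = √(-0.311² + -0.754²) = 0.81562
φ = atan2(y, x) mod 360° = atan2(-0.754, -0.311) = 247.5855°
|p|² = ρ² + z² = 0.81562² + 1.299² = 2.35264
κ = 2ρ / |p|² = 2×0.81562 / 2.35264 = 0.69337
θ = 2·atan2(ρ, z) = 2·atan2(0.81562, 1.299) = 1.12134 rad
ℓ = θ/κ = 1.12134/0.69337 = 1.61724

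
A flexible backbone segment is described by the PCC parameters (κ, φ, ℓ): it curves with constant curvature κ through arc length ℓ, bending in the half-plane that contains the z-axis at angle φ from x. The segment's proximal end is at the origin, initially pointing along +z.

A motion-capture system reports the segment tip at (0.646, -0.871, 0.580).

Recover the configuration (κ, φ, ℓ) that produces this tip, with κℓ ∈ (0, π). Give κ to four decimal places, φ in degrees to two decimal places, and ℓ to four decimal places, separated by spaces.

ρ = √(x²+y²) = √(0.646² + -0.871²) = 1.08442
φ = atan2(y, x) mod 360° = atan2(-0.871, 0.646) = 306.5634°
|p|² = ρ² + z² = 1.08442² + 0.580² = 1.51236
κ = 2ρ / |p|² = 2×1.08442 / 1.51236 = 1.43407
θ = 2·atan2(ρ, z) = 2·atan2(1.08442, 0.580) = 2.15932 rad
ℓ = θ/κ = 2.15932/1.43407 = 1.50572

1.4341 306.56 1.5057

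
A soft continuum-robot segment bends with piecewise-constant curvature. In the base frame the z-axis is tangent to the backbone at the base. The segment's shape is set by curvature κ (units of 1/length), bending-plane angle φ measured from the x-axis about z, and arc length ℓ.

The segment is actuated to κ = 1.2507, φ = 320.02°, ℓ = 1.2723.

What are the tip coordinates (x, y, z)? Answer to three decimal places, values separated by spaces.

0.625 -0.524 0.799

θ = κ·ℓ = 1.2507 × 1.2723 = 1.59127 rad
ρ = (1 − cos θ)/κ = (1 − -0.02047)/1.2507 = 0.81592
z = sin θ / κ = 0.99979/1.2507 = 0.79938
x = ρ cos φ = 0.81592 × cos(320.02°) = 0.62521
y = ρ sin φ = 0.81592 × sin(320.02°) = -0.52424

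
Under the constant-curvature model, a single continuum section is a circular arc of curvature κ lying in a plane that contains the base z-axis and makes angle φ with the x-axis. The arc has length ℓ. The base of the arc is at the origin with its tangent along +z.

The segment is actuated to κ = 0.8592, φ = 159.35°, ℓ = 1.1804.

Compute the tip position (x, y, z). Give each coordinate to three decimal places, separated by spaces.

θ = κ·ℓ = 0.8592 × 1.1804 = 1.01420 rad
ρ = (1 − cos θ)/κ = (1 − 0.52830)/0.8592 = 0.54900
z = sin θ / κ = 0.84906/0.8592 = 0.98820
x = ρ cos φ = 0.54900 × cos(159.35°) = -0.51373
y = ρ sin φ = 0.54900 × sin(159.35°) = 0.19361

-0.514 0.194 0.988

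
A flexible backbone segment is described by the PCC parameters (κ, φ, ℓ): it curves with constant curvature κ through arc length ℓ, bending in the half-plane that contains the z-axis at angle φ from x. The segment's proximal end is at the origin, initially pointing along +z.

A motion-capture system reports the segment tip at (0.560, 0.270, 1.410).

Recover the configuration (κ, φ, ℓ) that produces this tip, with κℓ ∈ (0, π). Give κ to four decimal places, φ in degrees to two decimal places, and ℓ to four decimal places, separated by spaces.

0.5236 25.74 1.5862

ρ = √(x²+y²) = √(0.560² + 0.270²) = 0.62169
φ = atan2(y, x) mod 360° = atan2(0.270, 0.560) = 25.7407°
|p|² = ρ² + z² = 0.62169² + 1.410² = 2.37460
κ = 2ρ / |p|² = 2×0.62169 / 2.37460 = 0.52362
θ = 2·atan2(ρ, z) = 2·atan2(0.62169, 1.410) = 0.83055 rad
ℓ = θ/κ = 0.83055/0.52362 = 1.58617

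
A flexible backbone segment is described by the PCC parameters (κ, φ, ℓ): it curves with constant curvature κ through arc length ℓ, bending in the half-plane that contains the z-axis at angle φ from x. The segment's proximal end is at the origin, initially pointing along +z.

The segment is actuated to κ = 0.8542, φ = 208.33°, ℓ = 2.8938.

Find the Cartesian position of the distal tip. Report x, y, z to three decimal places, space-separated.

-1.838 -0.991 0.727

θ = κ·ℓ = 0.8542 × 2.8938 = 2.47188 rad
ρ = (1 − cos θ)/κ = (1 − -0.78400)/0.8542 = 2.08851
z = sin θ / κ = 0.62076/0.8542 = 0.72671
x = ρ cos φ = 2.08851 × cos(208.33°) = -1.83836
y = ρ sin φ = 2.08851 × sin(208.33°) = -0.99110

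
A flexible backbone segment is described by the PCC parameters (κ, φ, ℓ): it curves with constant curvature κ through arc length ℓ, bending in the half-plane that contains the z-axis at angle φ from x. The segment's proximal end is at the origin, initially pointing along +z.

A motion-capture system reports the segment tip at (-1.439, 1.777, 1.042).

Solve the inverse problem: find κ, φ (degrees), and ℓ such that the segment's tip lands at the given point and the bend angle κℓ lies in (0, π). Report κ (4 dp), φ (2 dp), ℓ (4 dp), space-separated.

ρ = √(x²+y²) = √(-1.439² + 1.777²) = 2.28658
φ = atan2(y, x) mod 360° = atan2(1.777, -1.439) = 129.0003°
|p|² = ρ² + z² = 2.28658² + 1.042² = 6.31421
κ = 2ρ / |p|² = 2×2.28658 / 6.31421 = 0.72426
θ = 2·atan2(ρ, z) = 2·atan2(2.28658, 1.042) = 2.28642 rad
ℓ = θ/κ = 2.28642/0.72426 = 3.15689

0.7243 129.00 3.1569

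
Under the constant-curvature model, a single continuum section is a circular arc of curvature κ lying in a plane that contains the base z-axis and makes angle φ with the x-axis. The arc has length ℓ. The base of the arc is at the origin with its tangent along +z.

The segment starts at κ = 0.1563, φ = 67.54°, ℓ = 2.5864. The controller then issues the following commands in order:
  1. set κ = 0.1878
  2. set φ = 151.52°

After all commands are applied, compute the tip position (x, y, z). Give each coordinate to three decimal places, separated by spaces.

-0.541 0.294 2.486

initial: κ=0.1563, φ=67.54°, ℓ=2.5864
cmd 1: set κ=0.1878 → (κ,φ,ℓ)=(0.1878,67.54°,2.5864) → tip=(0.2353,0.5692,2.4859)
cmd 2: set φ=151.52° → (κ,φ,ℓ)=(0.1878,151.52°,2.5864) → tip=(-0.5414,0.2937,2.4859)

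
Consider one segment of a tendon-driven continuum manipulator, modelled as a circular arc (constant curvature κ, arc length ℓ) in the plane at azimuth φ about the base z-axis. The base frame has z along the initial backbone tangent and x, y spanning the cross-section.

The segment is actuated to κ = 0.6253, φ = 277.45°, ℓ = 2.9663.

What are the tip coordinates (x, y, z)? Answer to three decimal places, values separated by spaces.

0.265 -2.030 1.535

θ = κ·ℓ = 0.6253 × 2.9663 = 1.85483 rad
ρ = (1 − cos θ)/κ = (1 − -0.28023)/0.6253 = 2.04738
z = sin θ / κ = 0.95993/0.6253 = 1.53516
x = ρ cos φ = 2.04738 × cos(277.45°) = 0.26547
y = ρ sin φ = 2.04738 × sin(277.45°) = -2.03010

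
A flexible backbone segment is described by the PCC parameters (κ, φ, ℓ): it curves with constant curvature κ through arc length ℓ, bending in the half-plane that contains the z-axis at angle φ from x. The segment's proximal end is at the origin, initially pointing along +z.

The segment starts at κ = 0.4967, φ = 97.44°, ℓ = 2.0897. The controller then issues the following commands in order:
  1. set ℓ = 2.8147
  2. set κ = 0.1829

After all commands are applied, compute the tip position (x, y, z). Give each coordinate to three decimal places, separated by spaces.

initial: κ=0.4967, φ=97.44°, ℓ=2.0897
cmd 1: set ℓ=2.8147 → (κ,φ,ℓ)=(0.4967,97.44°,2.8147) → tip=(-0.2159,1.6532,1.9833)
cmd 2: set κ=0.1829 → (κ,φ,ℓ)=(0.1829,97.44°,2.8147) → tip=(-0.0918,0.7027,2.6920)

-0.092 0.703 2.692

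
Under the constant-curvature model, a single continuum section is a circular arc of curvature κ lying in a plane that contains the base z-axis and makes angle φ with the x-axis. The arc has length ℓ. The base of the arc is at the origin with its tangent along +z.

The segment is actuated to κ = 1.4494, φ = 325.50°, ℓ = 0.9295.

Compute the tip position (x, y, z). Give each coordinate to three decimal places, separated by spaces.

0.443 -0.304 0.673

θ = κ·ℓ = 1.4494 × 0.9295 = 1.34722 rad
ρ = (1 − cos θ)/κ = (1 − 0.22172)/1.4494 = 0.53697
z = sin θ / κ = 0.97511/1.4494 = 0.67277
x = ρ cos φ = 0.53697 × cos(325.50°) = 0.44253
y = ρ sin φ = 0.53697 × sin(325.50°) = -0.30414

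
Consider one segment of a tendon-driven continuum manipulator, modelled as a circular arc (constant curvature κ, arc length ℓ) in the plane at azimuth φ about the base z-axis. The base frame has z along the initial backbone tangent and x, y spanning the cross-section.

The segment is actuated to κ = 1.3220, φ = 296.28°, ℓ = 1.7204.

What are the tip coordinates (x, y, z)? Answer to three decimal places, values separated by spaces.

θ = κ·ℓ = 1.3220 × 1.7204 = 2.27437 rad
ρ = (1 − cos θ)/κ = (1 − -0.64695)/1.3220 = 1.24580
z = sin θ / κ = 0.76254/1.3220 = 0.57680
x = ρ cos φ = 1.24580 × cos(296.28°) = 0.55159
y = ρ sin φ = 1.24580 × sin(296.28°) = -1.11703

0.552 -1.117 0.577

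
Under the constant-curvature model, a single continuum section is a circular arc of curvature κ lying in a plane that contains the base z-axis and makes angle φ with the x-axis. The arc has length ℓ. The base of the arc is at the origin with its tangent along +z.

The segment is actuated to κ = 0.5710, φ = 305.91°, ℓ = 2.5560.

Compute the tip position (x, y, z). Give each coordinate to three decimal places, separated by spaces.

0.913 -1.261 1.740

θ = κ·ℓ = 0.5710 × 2.5560 = 1.45948 rad
ρ = (1 − cos θ)/κ = (1 − 0.11109)/0.5710 = 1.55676
z = sin θ / κ = 0.99381/0.5710 = 1.74047
x = ρ cos φ = 1.55676 × cos(305.91°) = 0.91306
y = ρ sin φ = 1.55676 × sin(305.91°) = -1.26088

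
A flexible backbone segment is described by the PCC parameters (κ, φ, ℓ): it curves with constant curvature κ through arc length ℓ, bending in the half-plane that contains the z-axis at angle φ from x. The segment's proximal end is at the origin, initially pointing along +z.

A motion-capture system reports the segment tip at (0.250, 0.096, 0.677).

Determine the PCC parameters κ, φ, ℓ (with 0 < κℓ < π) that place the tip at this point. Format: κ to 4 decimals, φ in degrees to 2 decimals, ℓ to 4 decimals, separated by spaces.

1.0105 21.01 0.7455

ρ = √(x²+y²) = √(0.250² + 0.096²) = 0.26780
φ = atan2(y, x) mod 360° = atan2(0.096, 0.250) = 21.0068°
|p|² = ρ² + z² = 0.26780² + 0.677² = 0.53005
κ = 2ρ / |p|² = 2×0.26780 / 0.53005 = 1.01047
θ = 2·atan2(ρ, z) = 2·atan2(0.26780, 0.677) = 0.75336 rad
ℓ = θ/κ = 0.75336/1.01047 = 0.74555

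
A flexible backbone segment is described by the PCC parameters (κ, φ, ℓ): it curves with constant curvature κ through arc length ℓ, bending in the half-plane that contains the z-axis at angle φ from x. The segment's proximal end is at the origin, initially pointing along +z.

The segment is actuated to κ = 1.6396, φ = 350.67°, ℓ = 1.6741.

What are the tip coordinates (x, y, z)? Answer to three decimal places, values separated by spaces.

1.157 -0.190 0.236

θ = κ·ℓ = 1.6396 × 1.6741 = 2.74485 rad
ρ = (1 − cos θ)/κ = (1 − -0.92233)/1.6396 = 1.17244
z = sin θ / κ = 0.38641/1.6396 = 0.23567
x = ρ cos φ = 1.17244 × cos(350.67°) = 1.15693
y = ρ sin φ = 1.17244 × sin(350.67°) = -0.19008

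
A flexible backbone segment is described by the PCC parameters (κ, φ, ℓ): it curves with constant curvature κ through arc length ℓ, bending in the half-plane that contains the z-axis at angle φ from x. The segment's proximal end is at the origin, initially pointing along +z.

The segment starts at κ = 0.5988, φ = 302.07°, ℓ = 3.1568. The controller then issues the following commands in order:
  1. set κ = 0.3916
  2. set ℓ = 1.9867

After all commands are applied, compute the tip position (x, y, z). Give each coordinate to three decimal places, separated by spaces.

0.390 -0.623 1.792

initial: κ=0.5988, φ=302.07°, ℓ=3.1568
cmd 1: set κ=0.3916 → (κ,φ,ℓ)=(0.3916,302.07°,3.1568) → tip=(0.9106,-1.4533,2.4120)
cmd 2: set ℓ=1.9867 → (κ,φ,ℓ)=(0.3916,302.07°,1.9867) → tip=(0.3900,-0.6225,1.7923)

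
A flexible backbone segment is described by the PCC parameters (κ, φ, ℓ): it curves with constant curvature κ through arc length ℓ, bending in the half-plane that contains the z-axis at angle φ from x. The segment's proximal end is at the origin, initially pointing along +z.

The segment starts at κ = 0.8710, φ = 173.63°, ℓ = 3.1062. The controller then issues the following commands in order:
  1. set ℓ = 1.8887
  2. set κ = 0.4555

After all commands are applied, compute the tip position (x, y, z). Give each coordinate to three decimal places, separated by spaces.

-0.759 0.085 1.664

initial: κ=0.8710, φ=173.63°, ℓ=3.1062
cmd 1: set ℓ=1.8887 → (κ,φ,ℓ)=(0.8710,173.63°,1.8887) → tip=(-1.2257,0.1368,1.1449)
cmd 2: set κ=0.4555 → (κ,φ,ℓ)=(0.4555,173.63°,1.8887) → tip=(-0.7588,0.0847,1.6642)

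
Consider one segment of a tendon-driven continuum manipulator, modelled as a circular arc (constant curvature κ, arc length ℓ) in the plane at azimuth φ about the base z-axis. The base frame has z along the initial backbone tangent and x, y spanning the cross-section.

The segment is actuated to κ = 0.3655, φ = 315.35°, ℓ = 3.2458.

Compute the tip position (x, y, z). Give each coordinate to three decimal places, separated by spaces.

θ = κ·ℓ = 0.3655 × 3.2458 = 1.18634 rad
ρ = (1 − cos θ)/κ = (1 − 0.37506)/0.3655 = 1.70984
z = sin θ / κ = 0.92700/0.3655 = 2.53626
x = ρ cos φ = 1.70984 × cos(315.35°) = 1.21640
y = ρ sin φ = 1.70984 × sin(315.35°) = -1.20163

1.216 -1.202 2.536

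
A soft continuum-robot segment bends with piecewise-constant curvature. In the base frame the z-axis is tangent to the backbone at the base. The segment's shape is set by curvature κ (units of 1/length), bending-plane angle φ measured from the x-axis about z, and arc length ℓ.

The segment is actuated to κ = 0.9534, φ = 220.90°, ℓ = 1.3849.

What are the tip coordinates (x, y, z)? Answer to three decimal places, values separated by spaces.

-0.596 -0.517 1.016

θ = κ·ℓ = 0.9534 × 1.3849 = 1.32036 rad
ρ = (1 − cos θ)/κ = (1 − 0.24782)/0.9534 = 0.78894
z = sin θ / κ = 0.96881/0.9534 = 1.01616
x = ρ cos φ = 0.78894 × cos(220.90°) = -0.59632
y = ρ sin φ = 0.78894 × sin(220.90°) = -0.51655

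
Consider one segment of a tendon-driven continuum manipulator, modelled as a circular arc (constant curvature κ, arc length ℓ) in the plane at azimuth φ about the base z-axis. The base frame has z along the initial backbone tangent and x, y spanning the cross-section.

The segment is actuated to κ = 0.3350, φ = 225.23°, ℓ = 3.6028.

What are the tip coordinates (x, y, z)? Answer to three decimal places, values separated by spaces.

θ = κ·ℓ = 0.3350 × 3.6028 = 1.20694 rad
ρ = (1 − cos θ)/κ = (1 − 0.35588)/0.3350 = 1.92274
z = sin θ / κ = 0.93453/0.3350 = 2.78964
x = ρ cos φ = 1.92274 × cos(225.23°) = -1.35411
y = ρ sin φ = 1.92274 × sin(225.23°) = -1.36503

-1.354 -1.365 2.790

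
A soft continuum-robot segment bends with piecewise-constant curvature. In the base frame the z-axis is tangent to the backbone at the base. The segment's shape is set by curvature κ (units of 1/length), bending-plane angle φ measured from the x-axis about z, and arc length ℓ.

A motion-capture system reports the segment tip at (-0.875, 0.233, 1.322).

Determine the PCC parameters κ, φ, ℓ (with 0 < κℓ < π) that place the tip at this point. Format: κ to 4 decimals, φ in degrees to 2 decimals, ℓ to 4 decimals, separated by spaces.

0.7053 165.09 1.7029

ρ = √(x²+y²) = √(-0.875² + 0.233²) = 0.90549
φ = atan2(y, x) mod 360° = atan2(0.233, -0.875) = 165.0890°
|p|² = ρ² + z² = 0.90549² + 1.322² = 2.56760
κ = 2ρ / |p|² = 2×0.90549 / 2.56760 = 0.70532
θ = 2·atan2(ρ, z) = 2·atan2(0.90549, 1.322) = 1.20109 rad
ℓ = θ/κ = 1.20109/0.70532 = 1.70290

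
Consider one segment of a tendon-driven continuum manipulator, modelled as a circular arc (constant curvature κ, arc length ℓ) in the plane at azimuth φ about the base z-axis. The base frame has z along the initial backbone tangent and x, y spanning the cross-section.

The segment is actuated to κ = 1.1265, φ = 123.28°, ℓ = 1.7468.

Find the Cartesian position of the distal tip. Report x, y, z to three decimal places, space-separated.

θ = κ·ℓ = 1.1265 × 1.7468 = 1.96777 rad
ρ = (1 − cos θ)/κ = (1 − -0.38663)/1.1265 = 1.23092
z = sin θ / κ = 0.92224/1.1265 = 0.81867
x = ρ cos φ = 1.23092 × cos(123.28°) = -0.67544
y = ρ sin φ = 1.23092 × sin(123.28°) = 1.02905

-0.675 1.029 0.819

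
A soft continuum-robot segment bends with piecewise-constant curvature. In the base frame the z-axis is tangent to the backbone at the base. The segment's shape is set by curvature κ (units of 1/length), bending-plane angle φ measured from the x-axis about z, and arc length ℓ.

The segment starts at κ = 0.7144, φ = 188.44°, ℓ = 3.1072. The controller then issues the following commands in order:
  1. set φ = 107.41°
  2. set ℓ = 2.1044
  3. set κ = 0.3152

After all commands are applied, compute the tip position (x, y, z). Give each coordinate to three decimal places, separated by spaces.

-0.201 0.642 1.953

initial: κ=0.7144, φ=188.44°, ℓ=3.1072
cmd 1: set φ=107.41° → (κ,φ,ℓ)=(0.7144,107.41°,3.1072) → tip=(-0.6720,2.1429,1.1152)
cmd 2: set ℓ=2.1044 → (κ,φ,ℓ)=(0.7144,107.41°,2.1044) → tip=(-0.3906,1.2457,1.3966)
cmd 3: set κ=0.3152 → (κ,φ,ℓ)=(0.3152,107.41°,2.1044) → tip=(-0.2013,0.6419,1.9534)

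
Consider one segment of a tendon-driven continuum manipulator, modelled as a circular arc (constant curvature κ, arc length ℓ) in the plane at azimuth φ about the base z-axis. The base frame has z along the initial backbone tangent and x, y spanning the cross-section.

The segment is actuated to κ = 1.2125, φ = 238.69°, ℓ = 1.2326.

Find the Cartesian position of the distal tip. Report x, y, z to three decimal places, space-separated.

θ = κ·ℓ = 1.2125 × 1.2326 = 1.49453 rad
ρ = (1 − cos θ)/κ = (1 − 0.07619)/1.2125 = 0.76190
z = sin θ / κ = 0.99709/1.2125 = 0.82234
x = ρ cos φ = 0.76190 × cos(238.69°) = -0.39594
y = ρ sin φ = 0.76190 × sin(238.69°) = -0.65094

-0.396 -0.651 0.822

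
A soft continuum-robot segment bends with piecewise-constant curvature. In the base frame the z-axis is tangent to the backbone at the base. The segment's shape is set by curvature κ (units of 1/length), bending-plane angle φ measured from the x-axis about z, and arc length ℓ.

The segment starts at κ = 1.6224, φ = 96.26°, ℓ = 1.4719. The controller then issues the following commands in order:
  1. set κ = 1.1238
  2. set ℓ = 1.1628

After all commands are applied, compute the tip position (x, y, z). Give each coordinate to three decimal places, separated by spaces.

initial: κ=1.6224, φ=96.26°, ℓ=1.4719
cmd 1: set κ=1.1238 → (κ,φ,ℓ)=(1.1238,96.26°,1.4719) → tip=(-0.1051,0.9582,0.8868)
cmd 2: set ℓ=1.1628 → (κ,φ,ℓ)=(1.1238,96.26°,1.1628) → tip=(-0.0717,0.6537,0.8590)

-0.072 0.654 0.859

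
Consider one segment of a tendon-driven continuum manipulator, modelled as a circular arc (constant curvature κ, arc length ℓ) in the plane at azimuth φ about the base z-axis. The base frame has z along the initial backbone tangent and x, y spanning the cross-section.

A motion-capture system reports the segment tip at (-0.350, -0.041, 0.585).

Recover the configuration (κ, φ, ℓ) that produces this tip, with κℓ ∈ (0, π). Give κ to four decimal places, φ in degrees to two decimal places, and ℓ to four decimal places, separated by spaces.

ρ = √(x²+y²) = √(-0.350² + -0.041²) = 0.35239
φ = atan2(y, x) mod 360° = atan2(-0.041, -0.350) = 186.6813°
|p|² = ρ² + z² = 0.35239² + 0.585² = 0.46641
κ = 2ρ / |p|² = 2×0.35239 / 0.46641 = 1.51110
θ = 2·atan2(ρ, z) = 2·atan2(0.35239, 0.585) = 1.08434 rad
ℓ = θ/κ = 1.08434/1.51110 = 0.71758

1.5111 186.68 0.7176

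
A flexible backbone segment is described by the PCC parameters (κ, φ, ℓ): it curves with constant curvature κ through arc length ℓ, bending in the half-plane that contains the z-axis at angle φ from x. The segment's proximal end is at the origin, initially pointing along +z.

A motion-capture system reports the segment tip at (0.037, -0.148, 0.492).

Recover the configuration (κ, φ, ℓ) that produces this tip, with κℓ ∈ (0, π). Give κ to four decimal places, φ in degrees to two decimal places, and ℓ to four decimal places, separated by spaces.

ρ = √(x²+y²) = √(0.037² + -0.148²) = 0.15255
φ = atan2(y, x) mod 360° = atan2(-0.148, 0.037) = 284.0362°
|p|² = ρ² + z² = 0.15255² + 0.492² = 0.26534
κ = 2ρ / |p|² = 2×0.15255 / 0.26534 = 1.14990
θ = 2·atan2(ρ, z) = 2·atan2(0.15255, 0.492) = 0.60134 rad
ℓ = θ/κ = 0.60134/1.14990 = 0.52295

1.1499 284.04 0.5230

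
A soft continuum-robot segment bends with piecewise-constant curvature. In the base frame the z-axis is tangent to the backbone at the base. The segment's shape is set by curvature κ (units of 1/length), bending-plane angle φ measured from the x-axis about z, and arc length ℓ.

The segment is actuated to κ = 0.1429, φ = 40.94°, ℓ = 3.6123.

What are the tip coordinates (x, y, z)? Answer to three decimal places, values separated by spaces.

0.689 0.597 3.454

θ = κ·ℓ = 0.1429 × 3.6123 = 0.51620 rad
ρ = (1 − cos θ)/κ = (1 − 0.86970)/0.1429 = 0.91181
z = sin θ / κ = 0.49358/0.1429 = 3.45400
x = ρ cos φ = 0.91181 × cos(40.94°) = 0.68878
y = ρ sin φ = 0.91181 × sin(40.94°) = 0.59748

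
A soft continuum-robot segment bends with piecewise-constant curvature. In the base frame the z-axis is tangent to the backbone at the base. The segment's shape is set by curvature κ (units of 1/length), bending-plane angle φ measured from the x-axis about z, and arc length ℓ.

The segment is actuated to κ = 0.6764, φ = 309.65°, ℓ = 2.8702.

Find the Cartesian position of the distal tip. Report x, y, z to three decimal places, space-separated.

θ = κ·ℓ = 0.6764 × 2.8702 = 1.94140 rad
ρ = (1 − cos θ)/κ = (1 − -0.36218)/0.6764 = 2.01387
z = sin θ / κ = 0.93211/0.6764 = 1.37804
x = ρ cos φ = 2.01387 × cos(309.65°) = 1.28504
y = ρ sin φ = 2.01387 × sin(309.65°) = -1.55059

1.285 -1.551 1.378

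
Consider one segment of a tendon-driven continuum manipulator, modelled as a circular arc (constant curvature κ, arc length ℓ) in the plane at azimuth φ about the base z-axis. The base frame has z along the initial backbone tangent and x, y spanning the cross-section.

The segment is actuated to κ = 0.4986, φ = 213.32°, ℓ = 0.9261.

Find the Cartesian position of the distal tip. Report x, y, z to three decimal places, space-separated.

-0.176 -0.115 0.894

θ = κ·ℓ = 0.4986 × 0.9261 = 0.46175 rad
ρ = (1 − cos θ)/κ = (1 − 0.89527)/0.4986 = 0.21004
z = sin θ / κ = 0.44552/0.4986 = 0.89354
x = ρ cos φ = 0.21004 × cos(213.32°) = -0.17552
y = ρ sin φ = 0.21004 × sin(213.32°) = -0.11538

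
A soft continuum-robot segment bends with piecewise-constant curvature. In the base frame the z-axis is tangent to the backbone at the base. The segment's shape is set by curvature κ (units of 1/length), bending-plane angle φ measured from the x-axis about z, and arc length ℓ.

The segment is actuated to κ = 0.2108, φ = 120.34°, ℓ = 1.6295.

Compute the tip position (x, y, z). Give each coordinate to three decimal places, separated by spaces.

θ = κ·ℓ = 0.2108 × 1.6295 = 0.34350 rad
ρ = (1 − cos θ)/κ = (1 − 0.94158)/0.2108 = 0.27712
z = sin θ / κ = 0.33678/0.2108 = 1.59764
x = ρ cos φ = 0.27712 × cos(120.34°) = -0.13998
y = ρ sin φ = 0.27712 × sin(120.34°) = 0.23917

-0.140 0.239 1.598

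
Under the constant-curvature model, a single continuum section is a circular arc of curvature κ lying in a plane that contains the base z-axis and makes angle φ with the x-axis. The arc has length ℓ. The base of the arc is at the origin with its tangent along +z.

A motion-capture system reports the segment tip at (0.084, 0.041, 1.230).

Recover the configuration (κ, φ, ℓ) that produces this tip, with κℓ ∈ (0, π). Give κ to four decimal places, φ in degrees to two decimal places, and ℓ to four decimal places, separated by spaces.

ρ = √(x²+y²) = √(0.084² + 0.041²) = 0.09347
φ = atan2(y, x) mod 360° = atan2(0.041, 0.084) = 26.0168°
|p|² = ρ² + z² = 0.09347² + 1.230² = 1.52164
κ = 2ρ / |p|² = 2×0.09347 / 1.52164 = 0.12286
θ = 2·atan2(ρ, z) = 2·atan2(0.09347, 1.230) = 0.15170 rad
ℓ = θ/κ = 0.15170/0.12286 = 1.23473

0.1229 26.02 1.2347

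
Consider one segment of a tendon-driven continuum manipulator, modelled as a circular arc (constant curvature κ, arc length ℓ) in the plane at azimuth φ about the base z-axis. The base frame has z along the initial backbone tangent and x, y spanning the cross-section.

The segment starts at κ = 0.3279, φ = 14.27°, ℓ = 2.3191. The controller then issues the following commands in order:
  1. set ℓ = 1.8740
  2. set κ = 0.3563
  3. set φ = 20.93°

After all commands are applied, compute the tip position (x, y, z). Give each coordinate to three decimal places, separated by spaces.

0.563 0.215 1.738

initial: κ=0.3279, φ=14.27°, ℓ=2.3191
cmd 1: set ℓ=1.8740 → (κ,φ,ℓ)=(0.3279,14.27°,1.8740) → tip=(0.5407,0.1375,1.7583)
cmd 2: set κ=0.3563 → (κ,φ,ℓ)=(0.3563,14.27°,1.8740) → tip=(0.5841,0.1486,1.7378)
cmd 3: set φ=20.93° → (κ,φ,ℓ)=(0.3563,20.93°,1.8740) → tip=(0.5630,0.2153,1.7378)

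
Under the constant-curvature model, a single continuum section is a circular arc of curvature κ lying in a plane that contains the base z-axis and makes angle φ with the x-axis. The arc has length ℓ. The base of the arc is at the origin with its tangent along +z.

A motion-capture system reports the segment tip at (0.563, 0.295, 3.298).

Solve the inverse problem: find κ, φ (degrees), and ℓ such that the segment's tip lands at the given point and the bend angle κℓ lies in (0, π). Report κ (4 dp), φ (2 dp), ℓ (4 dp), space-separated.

0.1127 27.65 3.3791

ρ = √(x²+y²) = √(0.563² + 0.295²) = 0.63561
φ = atan2(y, x) mod 360° = atan2(0.295, 0.563) = 27.6536°
|p|² = ρ² + z² = 0.63561² + 3.298² = 11.28080
κ = 2ρ / |p|² = 2×0.63561 / 11.28080 = 0.11269
θ = 2·atan2(ρ, z) = 2·atan2(0.63561, 3.298) = 0.38078 rad
ℓ = θ/κ = 0.38078/0.11269 = 3.37907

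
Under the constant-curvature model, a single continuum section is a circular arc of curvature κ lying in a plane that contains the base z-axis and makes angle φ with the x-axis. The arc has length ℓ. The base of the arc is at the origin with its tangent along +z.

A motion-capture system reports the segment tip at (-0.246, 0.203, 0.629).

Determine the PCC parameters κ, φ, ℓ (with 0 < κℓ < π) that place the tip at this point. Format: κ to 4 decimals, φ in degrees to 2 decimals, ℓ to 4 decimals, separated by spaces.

1.2825 140.47 0.7318

ρ = √(x²+y²) = √(-0.246² + 0.203²) = 0.31894
φ = atan2(y, x) mod 360° = atan2(0.203, -0.246) = 140.4704°
|p|² = ρ² + z² = 0.31894² + 0.629² = 0.49737
κ = 2ρ / |p|² = 2×0.31894 / 0.49737 = 1.28253
θ = 2·atan2(ρ, z) = 2·atan2(0.31894, 0.629) = 0.93857 rad
ℓ = θ/κ = 0.93857/1.28253 = 0.73181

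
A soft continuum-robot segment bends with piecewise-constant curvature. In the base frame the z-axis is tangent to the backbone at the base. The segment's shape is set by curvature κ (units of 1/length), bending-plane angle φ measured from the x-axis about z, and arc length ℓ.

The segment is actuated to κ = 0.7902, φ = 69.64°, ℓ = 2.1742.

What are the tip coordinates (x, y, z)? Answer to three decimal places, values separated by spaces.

0.505 1.361 1.252

θ = κ·ℓ = 0.7902 × 2.1742 = 1.71805 rad
ρ = (1 − cos θ)/κ = (1 − -0.14672)/0.7902 = 1.45118
z = sin θ / κ = 0.98918/0.7902 = 1.25181
x = ρ cos φ = 1.45118 × cos(69.64°) = 0.50489
y = ρ sin φ = 1.45118 × sin(69.64°) = 1.36052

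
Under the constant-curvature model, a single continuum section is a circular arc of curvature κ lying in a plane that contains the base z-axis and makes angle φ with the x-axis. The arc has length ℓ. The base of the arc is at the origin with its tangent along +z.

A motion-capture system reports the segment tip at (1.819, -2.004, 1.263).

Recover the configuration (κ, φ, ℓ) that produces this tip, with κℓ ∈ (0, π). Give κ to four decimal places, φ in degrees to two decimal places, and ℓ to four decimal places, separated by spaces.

0.6068 312.23 3.7380

ρ = √(x²+y²) = √(1.819² + -2.004²) = 2.70643
φ = atan2(y, x) mod 360° = atan2(-2.004, 1.819) = 312.2295°
|p|² = ρ² + z² = 2.70643² + 1.263² = 8.91995
κ = 2ρ / |p|² = 2×2.70643 / 8.91995 = 0.60683
θ = 2·atan2(ρ, z) = 2·atan2(2.70643, 1.263) = 2.26834 rad
ℓ = θ/κ = 2.26834/0.60683 = 3.73803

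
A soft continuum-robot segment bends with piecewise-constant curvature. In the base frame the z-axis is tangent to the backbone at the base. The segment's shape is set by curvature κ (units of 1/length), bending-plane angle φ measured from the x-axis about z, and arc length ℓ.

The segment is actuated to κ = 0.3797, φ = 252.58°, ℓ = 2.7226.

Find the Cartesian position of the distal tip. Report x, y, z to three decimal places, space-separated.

θ = κ·ℓ = 0.3797 × 2.7226 = 1.03377 rad
ρ = (1 − cos θ)/κ = (1 − 0.51158)/0.3797 = 1.28633
z = sin θ / κ = 0.85923/0.3797 = 2.26293
x = ρ cos φ = 1.28633 × cos(252.58°) = -0.38509
y = ρ sin φ = 1.28633 × sin(252.58°) = -1.22733

-0.385 -1.227 2.263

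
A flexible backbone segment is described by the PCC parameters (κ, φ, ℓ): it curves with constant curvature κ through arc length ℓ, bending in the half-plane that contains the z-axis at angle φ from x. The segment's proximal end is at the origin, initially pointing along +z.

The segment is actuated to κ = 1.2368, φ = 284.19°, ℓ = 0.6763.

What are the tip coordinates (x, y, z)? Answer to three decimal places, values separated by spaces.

0.065 -0.259 0.600

θ = κ·ℓ = 1.2368 × 0.6763 = 0.83645 rad
ρ = (1 − cos θ)/κ = (1 − 0.67010)/1.2368 = 0.26673
z = sin θ / κ = 0.74227/1.2368 = 0.60015
x = ρ cos φ = 0.26673 × cos(284.19°) = 0.06539
y = ρ sin φ = 0.26673 × sin(284.19°) = -0.25860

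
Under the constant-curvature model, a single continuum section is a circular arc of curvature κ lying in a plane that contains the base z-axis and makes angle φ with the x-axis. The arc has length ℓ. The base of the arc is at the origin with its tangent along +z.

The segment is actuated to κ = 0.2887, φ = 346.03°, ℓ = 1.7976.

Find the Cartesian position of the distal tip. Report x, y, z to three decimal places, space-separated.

0.443 -0.110 1.718

θ = κ·ℓ = 0.2887 × 1.7976 = 0.51897 rad
ρ = (1 − cos θ)/κ = (1 − 0.86833)/0.2887 = 0.45607
z = sin θ / κ = 0.49598/0.2887 = 1.71799
x = ρ cos φ = 0.45607 × cos(346.03°) = 0.44258
y = ρ sin φ = 0.45607 × sin(346.03°) = -0.11010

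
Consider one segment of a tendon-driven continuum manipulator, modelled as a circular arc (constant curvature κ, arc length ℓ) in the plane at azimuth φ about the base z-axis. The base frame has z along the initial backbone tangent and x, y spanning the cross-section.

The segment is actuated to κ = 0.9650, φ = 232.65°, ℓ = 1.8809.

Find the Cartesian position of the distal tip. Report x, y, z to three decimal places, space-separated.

-0.781 -1.023 1.006

θ = κ·ℓ = 0.9650 × 1.8809 = 1.81507 rad
ρ = (1 − cos θ)/κ = (1 − -0.24185)/0.9650 = 1.28689
z = sin θ / κ = 0.97031/0.9650 = 1.00551
x = ρ cos φ = 1.28689 × cos(232.65°) = -0.78073
y = ρ sin φ = 1.28689 × sin(232.65°) = -1.02301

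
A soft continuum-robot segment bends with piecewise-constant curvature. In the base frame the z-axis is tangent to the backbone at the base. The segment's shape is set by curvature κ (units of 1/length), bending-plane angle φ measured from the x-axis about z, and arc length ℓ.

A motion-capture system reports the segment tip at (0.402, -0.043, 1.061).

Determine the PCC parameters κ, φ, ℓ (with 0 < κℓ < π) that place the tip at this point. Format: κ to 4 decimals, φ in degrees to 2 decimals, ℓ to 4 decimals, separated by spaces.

0.6272 353.89 1.1609

ρ = √(x²+y²) = √(0.402² + -0.043²) = 0.40429
φ = atan2(y, x) mod 360° = atan2(-0.043, 0.402) = 353.8946°
|p|² = ρ² + z² = 0.40429² + 1.061² = 1.28917
κ = 2ρ / |p|² = 2×0.40429 / 1.28917 = 0.62721
θ = 2·atan2(ρ, z) = 2·atan2(0.40429, 1.061) = 0.72813 rad
ℓ = θ/κ = 0.72813/0.62721 = 1.16089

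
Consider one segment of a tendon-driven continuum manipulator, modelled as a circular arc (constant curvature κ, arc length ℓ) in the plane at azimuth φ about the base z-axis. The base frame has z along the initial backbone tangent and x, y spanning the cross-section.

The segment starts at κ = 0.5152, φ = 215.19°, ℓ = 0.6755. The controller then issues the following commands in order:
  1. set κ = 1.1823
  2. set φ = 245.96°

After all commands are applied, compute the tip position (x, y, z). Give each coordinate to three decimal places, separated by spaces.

initial: κ=0.5152, φ=215.19°, ℓ=0.6755
cmd 1: set κ=1.1823 → (κ,φ,ℓ)=(1.1823,215.19°,0.6755) → tip=(-0.2090,-0.1474,0.6059)
cmd 2: set φ=245.96° → (κ,φ,ℓ)=(1.1823,245.96°,0.6755) → tip=(-0.1042,-0.2335,0.6059)

-0.104 -0.234 0.606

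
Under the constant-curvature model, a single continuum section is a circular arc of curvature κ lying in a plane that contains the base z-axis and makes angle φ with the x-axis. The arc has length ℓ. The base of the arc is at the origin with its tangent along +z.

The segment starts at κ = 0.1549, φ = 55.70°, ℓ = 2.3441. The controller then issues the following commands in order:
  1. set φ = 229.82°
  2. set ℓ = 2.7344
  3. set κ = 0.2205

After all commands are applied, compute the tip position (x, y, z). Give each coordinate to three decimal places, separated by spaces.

-0.516 -0.611 2.572

initial: κ=0.1549, φ=55.70°, ℓ=2.3441
cmd 1: set φ=229.82° → (κ,φ,ℓ)=(0.1549,229.82°,2.3441) → tip=(-0.2716,-0.3216,2.2929)
cmd 2: set ℓ=2.7344 → (κ,φ,ℓ)=(0.1549,229.82°,2.7344) → tip=(-0.3681,-0.4359,2.6534)
cmd 3: set κ=0.2205 → (κ,φ,ℓ)=(0.2205,229.82°,2.7344) → tip=(-0.5159,-0.6110,2.5717)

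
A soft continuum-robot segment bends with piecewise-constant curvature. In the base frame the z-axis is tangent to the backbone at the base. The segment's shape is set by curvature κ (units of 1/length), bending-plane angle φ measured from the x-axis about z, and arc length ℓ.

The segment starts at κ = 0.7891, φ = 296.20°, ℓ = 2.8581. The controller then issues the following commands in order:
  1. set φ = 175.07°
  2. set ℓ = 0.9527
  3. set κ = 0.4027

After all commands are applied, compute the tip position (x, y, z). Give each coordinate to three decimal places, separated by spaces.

initial: κ=0.7891, φ=296.20°, ℓ=2.8581
cmd 1: set φ=175.07° → (κ,φ,ℓ)=(0.7891,175.07°,2.8581) → tip=(-2.0609,0.1778,0.9818)
cmd 2: set ℓ=0.9527 → (κ,φ,ℓ)=(0.7891,175.07°,0.9527) → tip=(-0.3403,0.0294,0.8655)
cmd 3: set κ=0.4027 → (κ,φ,ℓ)=(0.4027,175.07°,0.9527) → tip=(-0.1799,0.0155,0.9295)

-0.180 0.016 0.930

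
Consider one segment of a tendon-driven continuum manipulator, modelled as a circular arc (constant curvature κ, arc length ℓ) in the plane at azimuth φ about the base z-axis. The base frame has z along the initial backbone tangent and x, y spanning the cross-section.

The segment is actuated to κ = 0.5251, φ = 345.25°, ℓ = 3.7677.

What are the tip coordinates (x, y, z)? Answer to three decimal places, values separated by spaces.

θ = κ·ℓ = 0.5251 × 3.7677 = 1.97842 rad
ρ = (1 − cos θ)/κ = (1 − -0.39643)/0.5251 = 2.65936
z = sin θ / κ = 0.91807/0.5251 = 1.74836
x = ρ cos φ = 2.65936 × cos(345.25°) = 2.57172
y = ρ sin φ = 2.65936 × sin(345.25°) = -0.67708

2.572 -0.677 1.748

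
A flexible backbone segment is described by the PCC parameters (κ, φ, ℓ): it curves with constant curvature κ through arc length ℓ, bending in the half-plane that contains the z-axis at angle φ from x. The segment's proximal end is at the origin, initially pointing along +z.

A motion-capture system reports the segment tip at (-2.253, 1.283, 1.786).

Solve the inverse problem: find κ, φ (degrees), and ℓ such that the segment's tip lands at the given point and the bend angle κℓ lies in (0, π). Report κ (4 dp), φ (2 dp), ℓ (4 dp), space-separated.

ρ = √(x²+y²) = √(-2.253² + 1.283²) = 2.59270
φ = atan2(y, x) mod 360° = atan2(1.283, -2.253) = 150.3401°
|p|² = ρ² + z² = 2.59270² + 1.786² = 9.91189
κ = 2ρ / |p|² = 2×2.59270 / 9.91189 = 0.52315
θ = 2·atan2(ρ, z) = 2·atan2(2.59270, 1.786) = 1.93518 rad
ℓ = θ/κ = 1.93518/0.52315 = 3.69909

0.5231 150.34 3.6991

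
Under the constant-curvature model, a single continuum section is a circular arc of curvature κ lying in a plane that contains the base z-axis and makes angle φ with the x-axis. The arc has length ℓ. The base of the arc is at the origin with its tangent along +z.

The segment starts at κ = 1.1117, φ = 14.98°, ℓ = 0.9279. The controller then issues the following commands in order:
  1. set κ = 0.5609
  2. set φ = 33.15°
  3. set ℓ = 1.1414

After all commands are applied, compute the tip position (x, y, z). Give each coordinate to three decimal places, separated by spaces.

0.296 0.193 1.065

initial: κ=1.1117, φ=14.98°, ℓ=0.9279
cmd 1: set κ=0.5609 → (κ,φ,ℓ)=(0.5609,14.98°,0.9279) → tip=(0.2280,0.0610,0.8866)
cmd 2: set φ=33.15° → (κ,φ,ℓ)=(0.5609,33.15°,0.9279) → tip=(0.1976,0.1291,0.8866)
cmd 3: set ℓ=1.1414 → (κ,φ,ℓ)=(0.5609,33.15°,1.1414) → tip=(0.2956,0.1931,1.0650)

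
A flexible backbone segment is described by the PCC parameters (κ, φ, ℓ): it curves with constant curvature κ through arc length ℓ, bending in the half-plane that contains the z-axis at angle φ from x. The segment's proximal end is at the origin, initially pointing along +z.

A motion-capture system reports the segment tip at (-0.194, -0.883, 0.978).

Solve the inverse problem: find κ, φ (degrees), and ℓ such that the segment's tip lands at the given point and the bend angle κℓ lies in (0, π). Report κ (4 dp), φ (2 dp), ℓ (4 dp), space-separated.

1.0193 257.61 1.4639

ρ = √(x²+y²) = √(-0.194² + -0.883²) = 0.90406
φ = atan2(y, x) mod 360° = atan2(-0.883, -0.194) = 257.6087°
|p|² = ρ² + z² = 0.90406² + 0.978² = 1.77381
κ = 2ρ / |p|² = 2×0.90406 / 1.77381 = 1.01934
θ = 2·atan2(ρ, z) = 2·atan2(0.90406, 0.978) = 1.49226 rad
ℓ = θ/κ = 1.49226/1.01934 = 1.46395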